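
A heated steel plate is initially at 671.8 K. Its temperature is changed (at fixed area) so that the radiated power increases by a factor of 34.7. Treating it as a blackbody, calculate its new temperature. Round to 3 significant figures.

P ∝ T⁴, so T₂/T₁ = (P₂/P₁)^(1/4) = (34.7)^(1/4) = 2.42707.
T₂ = 671.8 × 2.42707 = 1.63×10³ K.

T₂ ≈ 1.63×10³ K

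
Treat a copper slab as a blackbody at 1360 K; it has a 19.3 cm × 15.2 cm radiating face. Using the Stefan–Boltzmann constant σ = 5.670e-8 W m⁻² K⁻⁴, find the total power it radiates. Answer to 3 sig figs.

Area A = 0.193 × 0.152 = 0.029336 m².
P = σAT⁴ = 5.670×10⁻⁸ × 0.029336 × (1360)⁴ = 5.69×10³ W.

P ≈ 5.69×10³ W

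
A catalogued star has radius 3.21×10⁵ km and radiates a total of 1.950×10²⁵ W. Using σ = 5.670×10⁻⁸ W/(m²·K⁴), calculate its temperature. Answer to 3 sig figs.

Surface area A = 4πR² = 4π(3.21×10⁸ m)² = 1.29485×10¹⁸ m².
P = σAT⁴ ⇒ T = (P/(σA))^(1/4) = (1.950×10²⁵/(5.670×10⁻⁸×1.29485×10¹⁸))^(1/4) = 4.04×10³ K.

T ≈ 4.04×10³ K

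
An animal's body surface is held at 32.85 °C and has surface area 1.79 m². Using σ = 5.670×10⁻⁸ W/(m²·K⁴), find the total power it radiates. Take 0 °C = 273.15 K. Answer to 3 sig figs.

P ≈ 890 W

T = 32.85 °C + 273.15 = 306.00 K.
Area A = 1.79 m².
P = σAT⁴ = 5.670×10⁻⁸ × 1.79 × (306.00)⁴ = 890 W.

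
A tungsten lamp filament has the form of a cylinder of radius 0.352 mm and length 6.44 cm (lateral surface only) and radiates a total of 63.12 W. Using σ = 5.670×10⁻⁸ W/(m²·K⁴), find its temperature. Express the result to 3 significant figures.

T ≈ 1.67×10³ K

Lateral area A = 2πrL = 2π×3.52×10⁻⁴×0.0644 = 1.42432×10⁻⁴ m².
P = σAT⁴ ⇒ T = (P/(σA))^(1/4) = (63.12/(5.670×10⁻⁸×1.42432×10⁻⁴))^(1/4) = 1.67×10³ K.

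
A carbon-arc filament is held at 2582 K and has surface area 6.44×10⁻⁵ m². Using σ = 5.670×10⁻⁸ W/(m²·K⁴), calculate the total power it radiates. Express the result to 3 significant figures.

P ≈ 162 W

Area A = 6.44×10⁻⁵ m².
P = σAT⁴ = 5.670×10⁻⁸ × 6.44×10⁻⁵ × (2582)⁴ = 162 W.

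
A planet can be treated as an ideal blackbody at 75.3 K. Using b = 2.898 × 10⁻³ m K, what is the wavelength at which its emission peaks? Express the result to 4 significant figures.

Wien's displacement law: λ_max = b/T = (2.898×10⁻³ m·K)/(75.3 K) = 3.8486×10⁻⁵ m.
That is 38.49 μm, in the infrared range.

λ_max ≈ 38.49 μm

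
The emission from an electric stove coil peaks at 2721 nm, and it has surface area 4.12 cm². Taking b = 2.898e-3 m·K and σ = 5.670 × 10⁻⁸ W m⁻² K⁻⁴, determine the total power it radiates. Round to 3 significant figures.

Wien's law: T = b/λ_max = 2.898×10⁻³/2.721×10⁻⁶ = 1065.05 K.
Area A = 4.12 cm² = 4.12×10⁻⁴ m².
Then P = σAT⁴ = 5.670×10⁻⁸×4.12×10⁻⁴×(1065.05)⁴ = 30.1 W.

P ≈ 30.1 W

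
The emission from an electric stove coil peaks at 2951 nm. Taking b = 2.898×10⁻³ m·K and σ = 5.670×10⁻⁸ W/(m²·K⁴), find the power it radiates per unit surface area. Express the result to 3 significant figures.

I ≈ 5.27×10⁴ W/m²

Wien's law: T = b/λ_max = 2.898×10⁻³/2.951×10⁻⁶ = 982.040 K.
Then I = σT⁴ = 5.670×10⁻⁸×(982.040)⁴ = 5.27×10⁴ W/m².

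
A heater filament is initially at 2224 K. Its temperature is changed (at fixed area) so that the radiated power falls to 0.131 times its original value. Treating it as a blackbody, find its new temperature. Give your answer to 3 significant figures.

P ∝ T⁴, so T₂/T₁ = (P₂/P₁)^(1/4) = (0.131)^(1/4) = 0.601614.
T₂ = 2224 × 0.601614 = 1.34×10³ K.

T₂ ≈ 1.34×10³ K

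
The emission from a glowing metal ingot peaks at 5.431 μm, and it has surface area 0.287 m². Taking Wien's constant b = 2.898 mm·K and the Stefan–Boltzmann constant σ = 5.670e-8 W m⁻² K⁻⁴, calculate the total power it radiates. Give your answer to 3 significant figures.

Wien's law: T = b/λ_max = 2.898×10⁻³/5.431×10⁻⁶ = 533.603 K.
Area A = 0.287 m².
Then P = σAT⁴ = 5.670×10⁻⁸×0.287×(533.603)⁴ = 1.32×10³ W.

P ≈ 1.32×10³ W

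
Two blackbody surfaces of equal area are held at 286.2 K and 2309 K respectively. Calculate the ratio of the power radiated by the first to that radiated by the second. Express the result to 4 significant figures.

With equal areas, P₁/P₂ = (T₁/T₂)⁴ = (286.2/2309)⁴ = 2.360×10⁻⁴.

P₁/P₂ ≈ 2.360×10⁻⁴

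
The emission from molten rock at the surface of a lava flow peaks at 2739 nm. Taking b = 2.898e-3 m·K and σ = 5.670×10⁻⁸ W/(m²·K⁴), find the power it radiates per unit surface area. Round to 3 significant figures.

Wien's law: T = b/λ_max = 2.898×10⁻³/2.739×10⁻⁶ = 1058.05 K.
Then I = σT⁴ = 5.670×10⁻⁸×(1058.05)⁴ = 7.11×10⁴ W/m².

I ≈ 7.11×10⁴ W/m²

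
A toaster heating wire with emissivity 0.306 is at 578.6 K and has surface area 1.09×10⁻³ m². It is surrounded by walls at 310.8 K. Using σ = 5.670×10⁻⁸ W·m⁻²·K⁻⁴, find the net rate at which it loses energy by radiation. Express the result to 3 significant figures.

Area A = 1.09×10⁻³ m².
Net radiated power P_net = εσA(T⁴ − T₀⁴) = 0.306×5.670×10⁻⁸×1.09×10⁻³×(578.6⁴ − 310.8⁴).
T⁴ − T₀⁴ = 1.12076×10¹¹ − 9.33091×10⁹ = 1.02745×10¹¹ K⁴, so P_net = 1.94 W.

Net loss ≈ 1.94 W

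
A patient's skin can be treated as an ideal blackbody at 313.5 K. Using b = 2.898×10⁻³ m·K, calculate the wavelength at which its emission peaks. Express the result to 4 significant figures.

λ_max ≈ 9.244 μm

Wien's displacement law: λ_max = b/T = (2.898×10⁻³ m·K)/(313.5 K) = 9.2440×10⁻⁶ m.
That is 9.244 μm, in the infrared range.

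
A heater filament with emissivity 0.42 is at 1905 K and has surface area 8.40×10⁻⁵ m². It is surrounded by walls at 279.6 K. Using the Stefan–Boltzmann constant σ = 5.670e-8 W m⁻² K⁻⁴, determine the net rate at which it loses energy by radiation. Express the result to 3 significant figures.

Net loss ≈ 26.3 W

Area A = 8.40×10⁻⁵ m².
Net radiated power P_net = εσA(T⁴ − T₀⁴) = 0.42×5.670×10⁻⁸×8.40×10⁻⁵×(1905⁴ − 279.6⁴).
T⁴ − T₀⁴ = 1.31698×10¹³ − 6.11151×10⁹ = 1.31637×10¹³ K⁴, so P_net = 26.3 W.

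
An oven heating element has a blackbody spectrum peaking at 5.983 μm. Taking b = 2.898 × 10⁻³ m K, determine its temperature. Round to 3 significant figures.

T ≈ 484 K

Wien's law gives T = b/λ_max = (2.898×10⁻³ m·K)/(5.983×10⁻⁶ m) = 484 K.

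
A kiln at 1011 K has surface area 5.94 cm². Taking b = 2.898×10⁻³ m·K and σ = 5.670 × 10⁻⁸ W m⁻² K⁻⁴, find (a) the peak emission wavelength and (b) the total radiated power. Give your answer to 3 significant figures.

λ_max ≈ 2.87×10³ nm; P ≈ 35.2 W

(a) λ_max = b/T = 2.898×10⁻³/1011 = 2.866×10⁻⁶ m = 2.87×10³ nm.
Area A = 5.94 cm² = 5.94×10⁻⁴ m².
(b) P = σAT⁴ = 5.670×10⁻⁸×5.94×10⁻⁴×(1011)⁴ = 35.2 W.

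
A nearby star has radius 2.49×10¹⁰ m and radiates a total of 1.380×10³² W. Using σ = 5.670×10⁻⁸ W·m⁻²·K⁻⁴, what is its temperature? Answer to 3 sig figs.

T ≈ 2.36×10⁴ K

Surface area A = 4πR² = 4π(2.49×10¹⁰ m)² = 7.79128×10²¹ m².
P = σAT⁴ ⇒ T = (P/(σA))^(1/4) = (1.380×10³²/(5.670×10⁻⁸×7.79128×10²¹))^(1/4) = 2.36×10⁴ K.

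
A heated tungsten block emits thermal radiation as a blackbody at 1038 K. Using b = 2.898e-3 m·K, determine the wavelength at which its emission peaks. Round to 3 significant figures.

λ_max ≈ 2.79×10³ nm

Wien's displacement law: λ_max = b/T = (2.898×10⁻³ m·K)/(1038 K) = 2.792×10⁻⁶ m.
That is 2.79×10³ nm, in the infrared range.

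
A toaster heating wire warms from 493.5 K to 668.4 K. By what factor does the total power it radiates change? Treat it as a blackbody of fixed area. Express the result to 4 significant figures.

P₂/P₁ ≈ 3.365

P ∝ T⁴, so P₂/P₁ = (T₂/T₁)⁴ = (668.4/493.5)⁴ = (1.35441)⁴ = 3.365.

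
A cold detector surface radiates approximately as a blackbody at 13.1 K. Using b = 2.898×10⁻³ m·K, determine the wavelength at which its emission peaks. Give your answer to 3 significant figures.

λ_max ≈ 0.221 mm

Wien's displacement law: λ_max = b/T = (2.898×10⁻³ m·K)/(13.1 K) = 2.212×10⁻⁴ m.
That is 0.221 mm, in the infrared range.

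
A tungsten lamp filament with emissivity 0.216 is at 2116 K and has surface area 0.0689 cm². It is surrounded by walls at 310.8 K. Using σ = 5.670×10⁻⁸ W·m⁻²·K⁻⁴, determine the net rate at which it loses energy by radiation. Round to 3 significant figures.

Net loss ≈ 1.69 W

Area A = 0.0689 cm² = 6.89×10⁻⁶ m².
Net radiated power P_net = εσA(T⁴ − T₀⁴) = 0.216×5.670×10⁻⁸×6.89×10⁻⁶×(2116⁴ − 310.8⁴).
T⁴ − T₀⁴ = 2.00476×10¹³ − 9.33091×10⁹ = 2.00383×10¹³ K⁴, so P_net = 1.69 W.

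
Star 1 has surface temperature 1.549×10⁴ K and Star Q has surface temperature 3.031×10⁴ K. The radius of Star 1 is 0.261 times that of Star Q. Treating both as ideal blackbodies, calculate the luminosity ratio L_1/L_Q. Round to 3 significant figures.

L_1/L_Q ≈ 4.65×10⁻³

L ∝ R²T⁴, so L_1/L_Q = (R_1/R_Q)²(T_1/T_Q)⁴ = (0.261)² × (1.549×10⁴/3.031×10⁴)⁴ = 0.068121 × 0.0682122 = 4.65×10⁻³.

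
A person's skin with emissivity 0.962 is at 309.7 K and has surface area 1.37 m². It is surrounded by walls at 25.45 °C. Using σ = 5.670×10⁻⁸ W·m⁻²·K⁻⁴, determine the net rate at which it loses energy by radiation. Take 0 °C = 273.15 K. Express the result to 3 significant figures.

Net loss ≈ 93.4 W

Surroundings: T = 25.45 °C + 273.15 = 298.60 K.
Area A = 1.37 m².
Net radiated power P_net = εσA(T⁴ − T₀⁴) = 0.962×5.670×10⁻⁸×1.37×(309.7⁴ − 298.60⁴).
T⁴ − T₀⁴ = 9.19951×10⁹ − 7.94986×10⁹ = 1.24965×10⁹ K⁴, so P_net = 93.4 W.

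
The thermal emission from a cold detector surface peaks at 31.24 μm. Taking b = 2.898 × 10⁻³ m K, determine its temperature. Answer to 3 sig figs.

Wien's law gives T = b/λ_max = (2.898×10⁻³ m·K)/(3.124×10⁻⁵ m) = 92.8 K.

T ≈ 92.8 K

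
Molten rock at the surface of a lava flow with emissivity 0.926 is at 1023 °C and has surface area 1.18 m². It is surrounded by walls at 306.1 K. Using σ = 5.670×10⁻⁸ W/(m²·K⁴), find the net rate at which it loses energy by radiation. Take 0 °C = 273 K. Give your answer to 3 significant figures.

T = 1023 °C + 273 = 1296 K.
Area A = 1.18 m².
Net radiated power P_net = εσA(T⁴ − T₀⁴) = 0.926×5.670×10⁻⁸×1.18×(1296⁴ − 306.1⁴).
T⁴ − T₀⁴ = 2.82111×10¹² − 8.77917×10⁹ = 2.81233×10¹² K⁴, so P_net = 1.74×10⁵ W.

Net loss ≈ 1.74×10⁵ W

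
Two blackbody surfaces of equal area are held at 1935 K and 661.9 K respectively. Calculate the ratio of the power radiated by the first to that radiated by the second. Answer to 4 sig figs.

With equal areas, P₁/P₂ = (T₁/T₂)⁴ = (1935/661.9)⁴ = 73.04.

P₁/P₂ ≈ 73.04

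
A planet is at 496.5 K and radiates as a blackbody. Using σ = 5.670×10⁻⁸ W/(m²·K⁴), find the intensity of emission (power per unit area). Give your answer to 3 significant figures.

I ≈ 3.45×10³ W/m²

Stefan–Boltzmann: I = σT⁴ = 5.670×10⁻⁸ × (496.5)⁴ = 3.45×10³ W/m².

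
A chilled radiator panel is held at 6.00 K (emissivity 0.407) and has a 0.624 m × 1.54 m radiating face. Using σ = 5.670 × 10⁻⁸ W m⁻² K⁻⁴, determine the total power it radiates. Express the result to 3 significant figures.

P ≈ 2.87×10⁻⁵ W

Area A = 0.624 × 1.54 = 0.96096 m².
P = εσAT⁴ = 0.407 × 5.670×10⁻⁸ × 0.96096 × (6.00)⁴ = 2.87×10⁻⁵ W.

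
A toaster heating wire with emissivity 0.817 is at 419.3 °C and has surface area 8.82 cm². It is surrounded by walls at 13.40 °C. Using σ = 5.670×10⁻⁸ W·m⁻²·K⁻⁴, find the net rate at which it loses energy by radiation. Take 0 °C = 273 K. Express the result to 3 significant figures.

Net loss ≈ 9.11 W

T = 419.3 °C + 273 = 692.3 K.
Surroundings: T = 13.40 °C + 273 = 286.40 K.
Area A = 8.82 cm² = 8.82×10⁻⁴ m².
Net radiated power P_net = εσA(T⁴ − T₀⁴) = 0.817×5.670×10⁻⁸×8.82×10⁻⁴×(692.3⁴ − 286.40⁴).
T⁴ − T₀⁴ = 2.29709×10¹¹ − 6.72809×10⁹ = 2.22981×10¹¹ K⁴, so P_net = 9.11 W.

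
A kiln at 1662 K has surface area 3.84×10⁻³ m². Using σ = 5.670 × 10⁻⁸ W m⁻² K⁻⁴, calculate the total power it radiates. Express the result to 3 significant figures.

P ≈ 1.66×10³ W

Area A = 3.84×10⁻³ m².
P = σAT⁴ = 5.670×10⁻⁸ × 3.84×10⁻³ × (1662)⁴ = 1.66×10³ W.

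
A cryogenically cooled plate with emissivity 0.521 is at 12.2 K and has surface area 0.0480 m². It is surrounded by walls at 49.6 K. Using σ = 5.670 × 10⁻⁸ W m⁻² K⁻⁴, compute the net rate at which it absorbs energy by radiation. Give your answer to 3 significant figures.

Area A = 0.0480 m².
Net radiated power P_net = εσA(T⁴ − T₀⁴) = 0.521×5.670×10⁻⁸×0.0480×(12.2⁴ − 49.6⁴).
T⁴ − T₀⁴ = 22153.3 − 6.05239×10⁶ = -6.03024×10⁶ K⁴, so P_net = -8.55×10⁻³ W — negative, meaning a net gain of 8.55×10⁻³ W.

Net gain ≈ 8.55×10⁻³ W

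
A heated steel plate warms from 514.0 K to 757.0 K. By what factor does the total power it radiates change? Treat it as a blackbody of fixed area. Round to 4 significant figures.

P₂/P₁ ≈ 4.705

P ∝ T⁴, so P₂/P₁ = (T₂/T₁)⁴ = (757.0/514.0)⁴ = (1.47276)⁴ = 4.705.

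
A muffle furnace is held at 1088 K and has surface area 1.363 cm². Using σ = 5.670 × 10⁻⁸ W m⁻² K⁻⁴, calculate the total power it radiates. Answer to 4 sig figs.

P ≈ 10.83 W

Area A = 1.363 cm² = 1.363×10⁻⁴ m².
P = σAT⁴ = 5.670×10⁻⁸ × 1.363×10⁻⁴ × (1088)⁴ = 10.83 W.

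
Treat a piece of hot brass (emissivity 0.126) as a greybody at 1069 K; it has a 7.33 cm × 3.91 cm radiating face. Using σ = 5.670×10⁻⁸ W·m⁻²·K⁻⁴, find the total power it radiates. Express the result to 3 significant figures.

P ≈ 26.7 W

Area A = 0.0733 × 0.0391 = 2.86603×10⁻³ m².
P = εσAT⁴ = 0.126 × 5.670×10⁻⁸ × 2.86603×10⁻³ × (1069)⁴ = 26.7 W.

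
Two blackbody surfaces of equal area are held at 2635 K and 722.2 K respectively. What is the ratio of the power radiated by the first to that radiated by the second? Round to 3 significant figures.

P₁/P₂ ≈ 177

With equal areas, P₁/P₂ = (T₁/T₂)⁴ = (2635/722.2)⁴ = 177.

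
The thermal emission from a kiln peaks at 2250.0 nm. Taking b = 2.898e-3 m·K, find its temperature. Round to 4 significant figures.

Wien's law gives T = b/λ_max = (2.898×10⁻³ m·K)/(2.2500×10⁻⁶ m) = 1288 K.

T ≈ 1288 K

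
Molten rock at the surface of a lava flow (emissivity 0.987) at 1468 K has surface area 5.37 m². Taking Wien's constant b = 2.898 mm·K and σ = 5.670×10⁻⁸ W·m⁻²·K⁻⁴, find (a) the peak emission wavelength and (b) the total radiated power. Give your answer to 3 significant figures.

(a) λ_max = b/T = 2.898×10⁻³/1468 = 1.974×10⁻⁶ m = 1.97 μm.
Area A = 5.37 m².
(b) P = εσAT⁴ = 0.987×5.670×10⁻⁸×5.37×(1468)⁴ = 1.40×10⁶ W.

λ_max ≈ 1.97 μm; P ≈ 1.40×10⁶ W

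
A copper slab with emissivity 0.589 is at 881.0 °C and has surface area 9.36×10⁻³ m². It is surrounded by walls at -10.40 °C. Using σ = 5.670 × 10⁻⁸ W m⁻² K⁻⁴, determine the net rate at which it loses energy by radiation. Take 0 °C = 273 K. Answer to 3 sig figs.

T = 881.0 °C + 273 = 1154.0 K.
Surroundings: T = -10.40 °C + 273 = 262.60 K.
Area A = 9.36×10⁻³ m².
Net radiated power P_net = εσA(T⁴ − T₀⁴) = 0.589×5.670×10⁻⁸×9.36×10⁻³×(1154.0⁴ − 262.60⁴).
T⁴ − T₀⁴ = 1.77347×10¹² − 4.75531×10⁹ = 1.76871×10¹² K⁴, so P_net = 553 W.

Net loss ≈ 553 W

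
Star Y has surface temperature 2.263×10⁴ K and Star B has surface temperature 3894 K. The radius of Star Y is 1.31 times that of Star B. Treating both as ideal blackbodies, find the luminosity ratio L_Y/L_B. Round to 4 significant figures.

L_Y/L_B ≈ 1957

L ∝ R²T⁴, so L_Y/L_B = (R_Y/R_B)²(T_Y/T_B)⁴ = (1.31)² × (2.263×10⁴/3894)⁴ = 1.7161 × 1140.66 = 1957.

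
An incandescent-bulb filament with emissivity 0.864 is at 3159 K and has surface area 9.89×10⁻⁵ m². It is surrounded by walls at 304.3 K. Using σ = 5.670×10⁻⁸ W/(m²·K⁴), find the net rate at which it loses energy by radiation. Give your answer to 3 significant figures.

Net loss ≈ 482 W

Area A = 9.89×10⁻⁵ m².
Net radiated power P_net = εσA(T⁴ − T₀⁴) = 0.864×5.670×10⁻⁸×9.89×10⁻⁵×(3159⁴ − 304.3⁴).
T⁴ − T₀⁴ = 9.95860×10¹³ − 8.57448×10⁹ = 9.95774×10¹³ K⁴, so P_net = 482 W.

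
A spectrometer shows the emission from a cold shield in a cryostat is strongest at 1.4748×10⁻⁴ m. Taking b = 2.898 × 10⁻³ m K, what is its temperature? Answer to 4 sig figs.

Wien's law gives T = b/λ_max = (2.898×10⁻³ m·K)/(1.4748×10⁻⁴ m) = 19.65 K.

T ≈ 19.65 K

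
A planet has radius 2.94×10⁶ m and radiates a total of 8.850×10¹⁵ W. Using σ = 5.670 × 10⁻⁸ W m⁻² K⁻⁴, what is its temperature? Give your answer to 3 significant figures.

T ≈ 195 K

Surface area A = 4πR² = 4π(2.94×10⁶ m)² = 1.08619×10¹⁴ m².
P = σAT⁴ ⇒ T = (P/(σA))^(1/4) = (8.850×10¹⁵/(5.670×10⁻⁸×1.08619×10¹⁴))^(1/4) = 195 K.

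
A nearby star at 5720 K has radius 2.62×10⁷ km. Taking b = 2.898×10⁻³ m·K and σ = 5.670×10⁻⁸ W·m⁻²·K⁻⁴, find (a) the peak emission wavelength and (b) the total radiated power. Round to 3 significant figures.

λ_max ≈ 507 nm; P ≈ 5.24×10²⁹ W

(a) λ_max = b/T = 2.898×10⁻³/5720 = 5.066×10⁻⁷ m = 507 nm.
Surface area A = 4πR² = 4π(2.62×10¹⁰ m)² = 8.62606×10²¹ m².
(b) P = σAT⁴ = 5.670×10⁻⁸×8.62606×10²¹×(5720)⁴ = 5.24×10²⁹ W.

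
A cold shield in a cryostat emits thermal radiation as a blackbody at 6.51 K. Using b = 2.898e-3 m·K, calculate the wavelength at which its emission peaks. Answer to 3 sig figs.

λ_max ≈ 4.45×10⁻⁴ m

Wien's displacement law: λ_max = b/T = (2.898×10⁻³ m·K)/(6.51 K) = 4.452×10⁻⁴ m.
That is 4.45×10⁻⁴ m, in the infrared range.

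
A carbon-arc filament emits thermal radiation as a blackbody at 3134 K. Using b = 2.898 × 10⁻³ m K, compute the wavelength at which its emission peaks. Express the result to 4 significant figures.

λ_max ≈ 0.9247 μm

Wien's displacement law: λ_max = b/T = (2.898×10⁻³ m·K)/(3134 K) = 9.2470×10⁻⁷ m.
That is 0.9247 μm, in the infrared range.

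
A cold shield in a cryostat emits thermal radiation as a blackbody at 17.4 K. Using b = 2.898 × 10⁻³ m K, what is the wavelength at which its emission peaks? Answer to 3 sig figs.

Wien's displacement law: λ_max = b/T = (2.898×10⁻³ m·K)/(17.4 K) = 1.666×10⁻⁴ m.
That is 167 μm, in the infrared range.

λ_max ≈ 167 μm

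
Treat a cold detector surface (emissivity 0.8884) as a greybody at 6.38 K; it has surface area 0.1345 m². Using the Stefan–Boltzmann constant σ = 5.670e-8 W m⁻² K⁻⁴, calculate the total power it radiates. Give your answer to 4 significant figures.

P ≈ 1.123×10⁻⁵ W

Area A = 0.1345 m².
P = εσAT⁴ = 0.8884 × 5.670×10⁻⁸ × 0.1345 × (6.38)⁴ = 1.123×10⁻⁵ W.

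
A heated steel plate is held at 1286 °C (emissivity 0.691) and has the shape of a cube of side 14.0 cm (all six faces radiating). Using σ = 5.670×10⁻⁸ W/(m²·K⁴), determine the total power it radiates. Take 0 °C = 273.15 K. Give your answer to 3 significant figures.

T = 1286 °C + 273.15 = 1559.15 K.
Area A = 6s² = 6×(0.140 m)² = 0.1176 m².
P = εσAT⁴ = 0.691 × 5.670×10⁻⁸ × 0.1176 × (1559.15)⁴ = 2.72×10⁴ W.

P ≈ 2.72×10⁴ W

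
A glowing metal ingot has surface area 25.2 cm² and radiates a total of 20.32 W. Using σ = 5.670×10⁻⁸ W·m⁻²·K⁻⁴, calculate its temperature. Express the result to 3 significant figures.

Area A = 25.2 cm² = 2.52×10⁻³ m².
P = σAT⁴ ⇒ T = (P/(σA))^(1/4) = (20.32/(5.670×10⁻⁸×2.52×10⁻³))^(1/4) = 614 K.

T ≈ 614 K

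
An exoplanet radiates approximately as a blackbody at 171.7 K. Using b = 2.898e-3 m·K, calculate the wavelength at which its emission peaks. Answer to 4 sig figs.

Wien's displacement law: λ_max = b/T = (2.898×10⁻³ m·K)/(171.7 K) = 1.6878×10⁻⁵ m.
That is 16.88 μm, in the infrared range.

λ_max ≈ 16.88 μm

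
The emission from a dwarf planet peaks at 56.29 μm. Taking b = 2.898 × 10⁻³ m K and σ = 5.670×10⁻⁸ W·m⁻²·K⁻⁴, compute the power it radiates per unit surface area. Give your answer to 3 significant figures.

Wien's law: T = b/λ_max = 2.898×10⁻³/5.629×10⁻⁵ = 51.4834 K.
Then I = σT⁴ = 5.670×10⁻⁸×(51.4834)⁴ = 0.398 W/m².

I ≈ 0.398 W/m²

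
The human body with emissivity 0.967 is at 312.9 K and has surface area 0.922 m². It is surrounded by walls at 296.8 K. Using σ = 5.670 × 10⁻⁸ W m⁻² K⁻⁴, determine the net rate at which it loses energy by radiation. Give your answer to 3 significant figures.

Area A = 0.922 m².
Net radiated power P_net = εσA(T⁴ − T₀⁴) = 0.967×5.670×10⁻⁸×0.922×(312.9⁴ − 296.8⁴).
T⁴ − T₀⁴ = 9.58567×10⁹ − 7.75989×10⁹ = 1.82578×10⁹ K⁴, so P_net = 92.3 W.

Net loss ≈ 92.3 W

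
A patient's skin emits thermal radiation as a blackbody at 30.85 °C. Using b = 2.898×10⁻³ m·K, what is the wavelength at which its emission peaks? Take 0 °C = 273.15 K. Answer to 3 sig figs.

λ_max ≈ 9.53 μm

T = 30.85 °C + 273.15 = 304.00 K.
Wien's displacement law: λ_max = b/T = (2.898×10⁻³ m·K)/(304.00 K) = 9.533×10⁻⁶ m.
That is 9.53 μm, in the infrared range.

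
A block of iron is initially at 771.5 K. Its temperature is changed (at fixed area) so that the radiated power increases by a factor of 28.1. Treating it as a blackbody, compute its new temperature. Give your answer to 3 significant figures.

P ∝ T⁴, so T₂/T₁ = (P₂/P₁)^(1/4) = (28.1)^(1/4) = 2.30238.
T₂ = 771.5 × 2.30238 = 1.78×10³ K.

T₂ ≈ 1.78×10³ K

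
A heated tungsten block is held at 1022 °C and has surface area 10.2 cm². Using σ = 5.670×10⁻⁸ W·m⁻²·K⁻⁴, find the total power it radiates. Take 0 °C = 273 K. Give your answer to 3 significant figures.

P ≈ 163 W

T = 1022 °C + 273 = 1295 K.
Area A = 10.2 cm² = 1.02×10⁻³ m².
P = σAT⁴ = 5.670×10⁻⁸ × 1.02×10⁻³ × (1295)⁴ = 163 W.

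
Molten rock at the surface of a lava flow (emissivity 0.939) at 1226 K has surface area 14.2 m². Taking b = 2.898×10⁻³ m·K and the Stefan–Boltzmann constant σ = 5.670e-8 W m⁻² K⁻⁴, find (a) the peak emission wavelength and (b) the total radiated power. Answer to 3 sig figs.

(a) λ_max = b/T = 2.898×10⁻³/1226 = 2.364×10⁻⁶ m = 2.36 μm.
Area A = 14.2 m².
(b) P = εσAT⁴ = 0.939×5.670×10⁻⁸×14.2×(1226)⁴ = 1.71×10⁶ W.

λ_max ≈ 2.36 μm; P ≈ 1.71×10⁶ W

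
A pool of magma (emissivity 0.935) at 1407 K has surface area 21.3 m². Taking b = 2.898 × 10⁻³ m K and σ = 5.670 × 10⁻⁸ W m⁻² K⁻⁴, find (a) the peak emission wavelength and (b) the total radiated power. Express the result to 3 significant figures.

(a) λ_max = b/T = 2.898×10⁻³/1407 = 2.060×10⁻⁶ m = 2.06 μm.
Area A = 21.3 m².
(b) P = εσAT⁴ = 0.935×5.670×10⁻⁸×21.3×(1407)⁴ = 4.43×10⁶ W.

λ_max ≈ 2.06 μm; P ≈ 4.43×10⁶ W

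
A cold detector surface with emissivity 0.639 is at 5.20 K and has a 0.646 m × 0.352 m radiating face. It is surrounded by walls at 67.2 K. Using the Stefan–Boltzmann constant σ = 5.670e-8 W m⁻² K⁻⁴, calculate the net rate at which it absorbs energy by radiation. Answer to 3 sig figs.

Area A = 0.646 × 0.352 = 0.227392 m².
Net radiated power P_net = εσA(T⁴ − T₀⁴) = 0.639×5.670×10⁻⁸×0.227392×(5.20⁴ − 67.2⁴).
T⁴ − T₀⁴ = 731.162 − 2.03928×10⁷ = -2.03921×10⁷ K⁴, so P_net = -0.168 W — negative, meaning a net gain of 0.168 W.

Net gain ≈ 0.168 W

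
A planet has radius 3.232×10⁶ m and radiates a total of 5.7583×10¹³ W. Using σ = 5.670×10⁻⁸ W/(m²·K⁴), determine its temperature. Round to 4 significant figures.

Surface area A = 4πR² = 4π(3.232×10⁶ m)² = 1.31266×10¹⁴ m².
P = σAT⁴ ⇒ T = (P/(σA))^(1/4) = (5.7583×10¹³/(5.670×10⁻⁸×1.31266×10¹⁴))^(1/4) = 52.74 K.

T ≈ 52.74 K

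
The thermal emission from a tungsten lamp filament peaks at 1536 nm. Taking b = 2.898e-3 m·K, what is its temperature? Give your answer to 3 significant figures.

Wien's law gives T = b/λ_max = (2.898×10⁻³ m·K)/(1.536×10⁻⁶ m) = 1.89×10³ K.

T ≈ 1.89×10³ K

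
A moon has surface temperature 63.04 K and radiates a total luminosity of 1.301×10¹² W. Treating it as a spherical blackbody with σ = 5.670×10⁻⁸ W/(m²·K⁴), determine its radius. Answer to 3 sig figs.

L = 4πR²σT⁴ ⇒ R = √(L/(4πσT⁴)).
σT⁴ = 0.895463 W/m², so R = √(1.301×10¹²/(4π×0.895463)) = 3.40×10⁵ m.

R ≈ 3.40×10⁵ m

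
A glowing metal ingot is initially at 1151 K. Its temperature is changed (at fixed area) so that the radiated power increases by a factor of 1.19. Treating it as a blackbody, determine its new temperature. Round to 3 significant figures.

T₂ ≈ 1.20×10³ K

P ∝ T⁴, so T₂/T₁ = (P₂/P₁)^(1/4) = (1.19)^(1/4) = 1.04445.
T₂ = 1151 × 1.04445 = 1.20×10³ K.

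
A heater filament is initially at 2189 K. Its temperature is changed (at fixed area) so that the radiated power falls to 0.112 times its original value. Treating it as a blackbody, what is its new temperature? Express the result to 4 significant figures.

P ∝ T⁴, so T₂/T₁ = (P₂/P₁)^(1/4) = (0.112)^(1/4) = 0.578502.
T₂ = 2189 × 0.578502 = 1266 K.

T₂ ≈ 1266 K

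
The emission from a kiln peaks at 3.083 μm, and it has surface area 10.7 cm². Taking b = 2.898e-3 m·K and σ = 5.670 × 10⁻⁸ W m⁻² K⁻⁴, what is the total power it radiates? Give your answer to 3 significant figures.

P ≈ 47.4 W

Wien's law: T = b/λ_max = 2.898×10⁻³/3.083×10⁻⁶ = 939.994 K.
Area A = 10.7 cm² = 1.07×10⁻³ m².
Then P = σAT⁴ = 5.670×10⁻⁸×1.07×10⁻³×(939.994)⁴ = 47.4 W.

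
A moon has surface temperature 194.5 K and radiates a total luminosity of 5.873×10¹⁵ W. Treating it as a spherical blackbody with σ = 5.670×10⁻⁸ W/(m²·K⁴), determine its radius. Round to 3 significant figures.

R ≈ 2.40×10⁶ m

L = 4πR²σT⁴ ⇒ R = √(L/(4πσT⁴)).
σT⁴ = 81.1449 W/m², so R = √(5.873×10¹⁵/(4π×81.1449)) = 2.40×10⁶ m.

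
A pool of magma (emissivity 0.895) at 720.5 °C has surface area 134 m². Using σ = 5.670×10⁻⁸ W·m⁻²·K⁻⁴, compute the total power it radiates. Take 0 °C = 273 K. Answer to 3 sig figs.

P ≈ 6.62×10⁶ W

T = 720.5 °C + 273 = 993.5 K.
Area A = 134 m².
P = εσAT⁴ = 0.895 × 5.670×10⁻⁸ × 134 × (993.5)⁴ = 6.62×10⁶ W.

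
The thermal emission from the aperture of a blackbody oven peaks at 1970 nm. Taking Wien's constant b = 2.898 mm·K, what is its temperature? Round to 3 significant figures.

T ≈ 1.47×10³ K

Wien's law gives T = b/λ_max = (2.898×10⁻³ m·K)/(1.970×10⁻⁶ m) = 1.47×10³ K.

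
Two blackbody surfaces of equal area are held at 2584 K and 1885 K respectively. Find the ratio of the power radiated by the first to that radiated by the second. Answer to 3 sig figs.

P₁/P₂ ≈ 3.53

With equal areas, P₁/P₂ = (T₁/T₂)⁴ = (2584/1885)⁴ = 3.53.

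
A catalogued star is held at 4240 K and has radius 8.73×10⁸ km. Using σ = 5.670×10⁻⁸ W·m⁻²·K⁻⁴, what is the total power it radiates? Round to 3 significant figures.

Surface area A = 4πR² = 4π(8.73×10¹¹ m)² = 9.57720×10²⁴ m².
P = σAT⁴ = 5.670×10⁻⁸ × 9.57720×10²⁴ × (4240)⁴ = 1.76×10³² W.

P ≈ 1.76×10³² W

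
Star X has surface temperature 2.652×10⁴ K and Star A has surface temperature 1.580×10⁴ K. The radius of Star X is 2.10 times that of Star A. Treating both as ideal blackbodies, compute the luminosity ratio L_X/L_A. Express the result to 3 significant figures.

L ∝ R²T⁴, so L_X/L_A = (R_X/R_A)²(T_X/T_A)⁴ = (2.10)² × (2.652×10⁴/1.580×10⁴)⁴ = 4.41 × 7.93717 = 35.0.

L_X/L_A ≈ 35.0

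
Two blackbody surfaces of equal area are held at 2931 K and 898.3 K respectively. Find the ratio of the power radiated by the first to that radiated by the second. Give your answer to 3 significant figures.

P₁/P₂ ≈ 113

With equal areas, P₁/P₂ = (T₁/T₂)⁴ = (2931/898.3)⁴ = 113.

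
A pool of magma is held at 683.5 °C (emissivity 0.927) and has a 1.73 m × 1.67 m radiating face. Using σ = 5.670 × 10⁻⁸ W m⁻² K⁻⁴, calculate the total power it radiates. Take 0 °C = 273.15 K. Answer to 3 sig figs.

P ≈ 1.27×10⁵ W

T = 683.5 °C + 273.15 = 956.65 K.
Area A = 1.73 × 1.67 = 2.8891 m².
P = εσAT⁴ = 0.927 × 5.670×10⁻⁸ × 2.8891 × (956.65)⁴ = 1.27×10⁵ W.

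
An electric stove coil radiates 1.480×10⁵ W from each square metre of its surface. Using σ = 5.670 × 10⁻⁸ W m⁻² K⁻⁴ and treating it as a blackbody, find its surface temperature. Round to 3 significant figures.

I = σT⁴, so T = (I/σ)^(1/4) = (1.480×10⁵/(5.670×10⁻⁸))^(1/4) = 1.27×10³ K.

T ≈ 1.27×10³ K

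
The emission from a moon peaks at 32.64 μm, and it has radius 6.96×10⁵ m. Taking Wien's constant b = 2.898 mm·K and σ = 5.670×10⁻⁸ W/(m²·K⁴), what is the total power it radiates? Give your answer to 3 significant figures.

Wien's law: T = b/λ_max = 2.898×10⁻³/3.264×10⁻⁵ = 88.7868 K.
Surface area A = 4πR² = 4π(6.96×10⁵ m)² = 6.08735×10¹² m².
Then P = σAT⁴ = 5.670×10⁻⁸×6.08735×10¹²×(88.7868)⁴ = 2.14×10¹³ W.

P ≈ 2.14×10¹³ W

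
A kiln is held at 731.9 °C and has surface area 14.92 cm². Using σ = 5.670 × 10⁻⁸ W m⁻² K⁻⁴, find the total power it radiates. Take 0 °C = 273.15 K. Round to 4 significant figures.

T = 731.9 °C + 273.15 = 1005.05 K.
Area A = 14.92 cm² = 1.492×10⁻³ m².
P = σAT⁴ = 5.670×10⁻⁸ × 1.492×10⁻³ × (1005.05)⁴ = 86.32 W.

P ≈ 86.32 W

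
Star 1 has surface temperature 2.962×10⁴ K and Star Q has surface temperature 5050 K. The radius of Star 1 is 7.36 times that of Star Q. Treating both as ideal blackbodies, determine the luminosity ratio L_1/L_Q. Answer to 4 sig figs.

L_1/L_Q ≈ 6.411×10⁴

L ∝ R²T⁴, so L_1/L_Q = (R_1/R_Q)²(T_1/T_Q)⁴ = (7.36)² × (2.962×10⁴/5050)⁴ = 54.1696 × 1183.52 = 6.411×10⁴.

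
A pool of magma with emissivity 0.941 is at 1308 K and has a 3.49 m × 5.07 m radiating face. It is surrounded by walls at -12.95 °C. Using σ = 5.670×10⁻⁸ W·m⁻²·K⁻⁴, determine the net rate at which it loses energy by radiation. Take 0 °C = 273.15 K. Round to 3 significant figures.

Net loss ≈ 2.76×10⁶ W

Surroundings: T = -12.95 °C + 273.15 = 260.20 K.
Area A = 3.49 × 5.07 = 17.6943 m².
Net radiated power P_net = εσA(T⁴ − T₀⁴) = 0.941×5.670×10⁻⁸×17.6943×(1308⁴ − 260.20⁴).
T⁴ − T₀⁴ = 2.92706×10¹² − 4.58384×10⁹ = 2.92248×10¹² K⁴, so P_net = 2.76×10⁶ W.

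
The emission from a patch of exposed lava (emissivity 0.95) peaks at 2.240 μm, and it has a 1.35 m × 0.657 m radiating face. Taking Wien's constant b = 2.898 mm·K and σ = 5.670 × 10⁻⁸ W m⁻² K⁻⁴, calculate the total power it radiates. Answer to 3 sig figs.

Wien's law: T = b/λ_max = 2.898×10⁻³/2.240×10⁻⁶ = 1293.75 K.
Area A = 1.35 × 0.657 = 0.88695 m².
Then P = εσAT⁴ = 0.95×5.670×10⁻⁸×0.88695×(1293.75)⁴ = 1.34×10⁵ W.

P ≈ 1.34×10⁵ W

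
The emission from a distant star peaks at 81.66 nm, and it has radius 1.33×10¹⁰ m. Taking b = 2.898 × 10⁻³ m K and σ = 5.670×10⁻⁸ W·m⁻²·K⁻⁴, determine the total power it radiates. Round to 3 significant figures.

P ≈ 2.00×10³² W

Wien's law: T = b/λ_max = 2.898×10⁻³/8.166×10⁻⁸ = 35488.6 K.
Surface area A = 4πR² = 4π(1.33×10¹⁰ m)² = 2.22287×10²¹ m².
Then P = σAT⁴ = 5.670×10⁻⁸×2.22287×10²¹×(35488.6)⁴ = 2.00×10³² W.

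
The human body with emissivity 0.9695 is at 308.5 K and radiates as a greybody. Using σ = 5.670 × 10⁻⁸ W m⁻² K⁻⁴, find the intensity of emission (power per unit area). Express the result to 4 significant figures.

Stefan–Boltzmann: I = εσT⁴ = 0.9695 × 5.670×10⁻⁸ × (308.5)⁴ = 497.9 W/m².

I ≈ 497.9 W/m²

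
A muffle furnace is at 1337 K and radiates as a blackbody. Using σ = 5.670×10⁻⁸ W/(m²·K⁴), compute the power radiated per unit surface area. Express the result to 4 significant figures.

Stefan–Boltzmann: I = σT⁴ = 5.670×10⁻⁸ × (1337)⁴ = 1.812×10⁵ W/m².

I ≈ 1.812×10⁵ W/m²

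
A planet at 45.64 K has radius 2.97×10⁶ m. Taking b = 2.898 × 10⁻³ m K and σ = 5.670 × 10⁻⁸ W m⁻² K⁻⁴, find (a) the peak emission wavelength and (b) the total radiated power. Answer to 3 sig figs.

λ_max ≈ 63.5 μm; P ≈ 2.73×10¹³ W

(a) λ_max = b/T = 2.898×10⁻³/45.64 = 6.350×10⁻⁵ m = 63.5 μm.
Surface area A = 4πR² = 4π(2.97×10⁶ m)² = 1.10847×10¹⁴ m².
(b) P = σAT⁴ = 5.670×10⁻⁸×1.10847×10¹⁴×(45.64)⁴ = 2.73×10¹³ W.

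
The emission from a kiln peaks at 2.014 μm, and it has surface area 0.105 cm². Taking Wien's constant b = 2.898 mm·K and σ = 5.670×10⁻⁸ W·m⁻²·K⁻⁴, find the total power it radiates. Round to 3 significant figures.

Wien's law: T = b/λ_max = 2.898×10⁻³/2.014×10⁻⁶ = 1438.93 K.
Area A = 0.105 cm² = 1.05×10⁻⁵ m².
Then P = σAT⁴ = 5.670×10⁻⁸×1.05×10⁻⁵×(1438.93)⁴ = 2.55 W.

P ≈ 2.55 W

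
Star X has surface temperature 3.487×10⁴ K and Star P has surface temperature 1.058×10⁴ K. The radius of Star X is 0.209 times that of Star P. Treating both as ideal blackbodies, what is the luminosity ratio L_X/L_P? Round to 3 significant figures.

L ∝ R²T⁴, so L_X/L_P = (R_X/R_P)²(T_X/T_P)⁴ = (0.209)² × (3.487×10⁴/1.058×10⁴)⁴ = 0.043681 × 117.995 = 5.15.

L_X/L_P ≈ 5.15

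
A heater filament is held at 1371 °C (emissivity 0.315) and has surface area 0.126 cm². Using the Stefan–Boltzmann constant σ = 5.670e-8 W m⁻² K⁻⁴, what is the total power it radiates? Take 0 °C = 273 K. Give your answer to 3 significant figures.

T = 1371 °C + 273 = 1644 K.
Area A = 0.126 cm² = 1.26×10⁻⁵ m².
P = εσAT⁴ = 0.315 × 5.670×10⁻⁸ × 1.26×10⁻⁵ × (1644)⁴ = 1.64 W.

P ≈ 1.64 W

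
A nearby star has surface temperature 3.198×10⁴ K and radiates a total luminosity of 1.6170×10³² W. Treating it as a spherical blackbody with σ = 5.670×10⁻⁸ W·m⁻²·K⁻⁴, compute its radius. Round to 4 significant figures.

R ≈ 1.473×10¹⁰ m

L = 4πR²σT⁴ ⇒ R = √(L/(4πσT⁴)).
σT⁴ = 5.93058×10¹⁰ W/m², so R = √(1.6170×10³²/(4π×5.93058×10¹⁰)) = 1.473×10¹⁰ m.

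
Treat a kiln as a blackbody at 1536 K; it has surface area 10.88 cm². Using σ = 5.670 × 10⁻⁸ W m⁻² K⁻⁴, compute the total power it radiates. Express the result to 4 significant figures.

Area A = 10.88 cm² = 1.088×10⁻³ m².
P = σAT⁴ = 5.670×10⁻⁸ × 1.088×10⁻³ × (1536)⁴ = 343.4 W.

P ≈ 343.4 W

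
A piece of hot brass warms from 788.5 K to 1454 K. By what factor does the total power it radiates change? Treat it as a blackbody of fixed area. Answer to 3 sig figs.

P ∝ T⁴, so P₂/P₁ = (T₂/T₁)⁴ = (1454/788.5)⁴ = (1.84401)⁴ = 11.6.

P₂/P₁ ≈ 11.6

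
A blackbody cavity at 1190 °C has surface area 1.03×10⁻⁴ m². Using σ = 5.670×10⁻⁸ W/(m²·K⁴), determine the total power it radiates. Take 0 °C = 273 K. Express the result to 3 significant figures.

T = 1190 °C + 273 = 1463 K.
Area A = 1.03×10⁻⁴ m².
P = σAT⁴ = 5.670×10⁻⁸ × 1.03×10⁻⁴ × (1463)⁴ = 26.8 W.

P ≈ 26.8 W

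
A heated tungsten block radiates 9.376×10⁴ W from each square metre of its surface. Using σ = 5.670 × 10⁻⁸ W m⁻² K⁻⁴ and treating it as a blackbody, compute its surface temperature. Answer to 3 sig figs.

T ≈ 1.13×10³ K

I = σT⁴, so T = (I/σ)^(1/4) = (9.376×10⁴/(5.670×10⁻⁸))^(1/4) = 1.13×10³ K.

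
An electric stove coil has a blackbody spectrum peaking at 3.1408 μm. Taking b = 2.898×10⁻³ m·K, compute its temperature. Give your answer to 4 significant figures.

T ≈ 922.7 K

Wien's law gives T = b/λ_max = (2.898×10⁻³ m·K)/(3.1408×10⁻⁶ m) = 922.7 K.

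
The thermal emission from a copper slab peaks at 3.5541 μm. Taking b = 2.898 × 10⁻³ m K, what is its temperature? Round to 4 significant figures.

Wien's law gives T = b/λ_max = (2.898×10⁻³ m·K)/(3.5541×10⁻⁶ m) = 815.4 K.

T ≈ 815.4 K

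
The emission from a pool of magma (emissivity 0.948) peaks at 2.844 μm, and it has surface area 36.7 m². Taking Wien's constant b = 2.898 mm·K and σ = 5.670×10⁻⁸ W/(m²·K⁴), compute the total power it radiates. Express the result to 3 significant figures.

P ≈ 2.13×10⁶ W

Wien's law: T = b/λ_max = 2.898×10⁻³/2.844×10⁻⁶ = 1018.99 K.
Area A = 36.7 m².
Then P = εσAT⁴ = 0.948×5.670×10⁻⁸×36.7×(1018.99)⁴ = 2.13×10⁶ W.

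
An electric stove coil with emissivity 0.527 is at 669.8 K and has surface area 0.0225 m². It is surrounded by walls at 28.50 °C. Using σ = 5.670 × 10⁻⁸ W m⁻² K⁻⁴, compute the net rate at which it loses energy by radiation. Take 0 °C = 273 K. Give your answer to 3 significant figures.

Surroundings: T = 28.50 °C + 273 = 301.50 K.
Area A = 0.0225 m².
Net radiated power P_net = εσA(T⁴ − T₀⁴) = 0.527×5.670×10⁻⁸×0.0225×(669.8⁴ − 301.50⁴).
T⁴ − T₀⁴ = 2.01271×10¹¹ − 8.26322×10⁹ = 1.93008×10¹¹ K⁴, so P_net = 130 W.

Net loss ≈ 130 W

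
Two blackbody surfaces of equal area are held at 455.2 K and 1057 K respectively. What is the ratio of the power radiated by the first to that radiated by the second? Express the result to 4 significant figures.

With equal areas, P₁/P₂ = (T₁/T₂)⁴ = (455.2/1057)⁴ = 0.03440.

P₁/P₂ ≈ 0.03440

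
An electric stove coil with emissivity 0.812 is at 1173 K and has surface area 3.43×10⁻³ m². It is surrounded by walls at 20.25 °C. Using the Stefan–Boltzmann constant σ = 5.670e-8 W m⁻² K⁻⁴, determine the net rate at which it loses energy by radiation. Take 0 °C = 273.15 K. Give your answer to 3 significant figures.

Surroundings: T = 20.25 °C + 273.15 = 293.40 K.
Area A = 3.43×10⁻³ m².
Net radiated power P_net = εσA(T⁴ − T₀⁴) = 0.812×5.670×10⁻⁸×3.43×10⁻³×(1173⁴ − 293.40⁴).
T⁴ − T₀⁴ = 1.89318×10¹² − 7.41038×10⁹ = 1.88577×10¹² K⁴, so P_net = 298 W.

Net loss ≈ 298 W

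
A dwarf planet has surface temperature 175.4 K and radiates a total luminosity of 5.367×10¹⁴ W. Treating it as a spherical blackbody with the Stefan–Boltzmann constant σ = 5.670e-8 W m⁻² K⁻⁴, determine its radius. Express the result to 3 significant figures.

L = 4πR²σT⁴ ⇒ R = √(L/(4πσT⁴)).
σT⁴ = 53.6663 W/m², so R = √(5.367×10¹⁴/(4π×53.6663)) = 8.92×10⁵ m.

R ≈ 8.92×10⁵ m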